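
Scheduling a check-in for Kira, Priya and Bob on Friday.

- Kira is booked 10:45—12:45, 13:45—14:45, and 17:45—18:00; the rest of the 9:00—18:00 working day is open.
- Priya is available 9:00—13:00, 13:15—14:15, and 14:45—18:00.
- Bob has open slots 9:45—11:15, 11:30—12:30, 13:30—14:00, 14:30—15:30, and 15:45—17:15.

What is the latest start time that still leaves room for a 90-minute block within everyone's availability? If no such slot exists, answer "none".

Kira free within 09:00–18:00: 09:00–10:45, 12:45–13:45, 14:45–17:45.
Kira ∩ Priya: 09:00–10:45, 12:45–13:00, 13:15–13:45, 14:45–17:45.
Kira ∩ Priya ∩ Bob: 09:45–10:45, 13:30–13:45, 14:45–15:30, 15:45–17:15.
Windows ≥ 90 min: 15:45–17:15.
Latest start in the last window 15:45–17:15 is 17:15 − 90 min = 15:45.

15:45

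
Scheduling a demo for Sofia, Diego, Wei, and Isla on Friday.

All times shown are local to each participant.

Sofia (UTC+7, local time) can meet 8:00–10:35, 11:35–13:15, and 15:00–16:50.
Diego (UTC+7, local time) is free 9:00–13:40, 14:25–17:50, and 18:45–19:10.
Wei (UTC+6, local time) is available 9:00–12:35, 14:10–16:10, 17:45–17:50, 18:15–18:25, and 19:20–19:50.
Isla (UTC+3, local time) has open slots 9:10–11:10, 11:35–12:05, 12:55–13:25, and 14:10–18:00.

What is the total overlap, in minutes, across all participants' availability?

Sofia → UTC: 01:00–03:35, 04:35–06:15, 08:00–09:50.
Diego → UTC: 02:00–06:40, 07:25–10:50, 11:45–12:10.
Wei → UTC: 03:00–06:35, 08:10–10:10, 11:45–11:50, 12:15–12:25, 13:20–13:50.
Isla → UTC: 06:10–08:10, 08:35–09:05, 09:55–10:25, 11:10–15:00.
Sofia ∩ Diego: 02:00–03:35, 04:35–06:15, 08:00–09:50.
Sofia ∩ Diego ∩ Wei: 03:00–03:35, 04:35–06:15, 08:10–09:50.
Sofia ∩ Diego ∩ Wei ∩ Isla: 06:10–06:15, 08:35–09:05.
Total common minutes: 5 + 30 = 35.

35 minutes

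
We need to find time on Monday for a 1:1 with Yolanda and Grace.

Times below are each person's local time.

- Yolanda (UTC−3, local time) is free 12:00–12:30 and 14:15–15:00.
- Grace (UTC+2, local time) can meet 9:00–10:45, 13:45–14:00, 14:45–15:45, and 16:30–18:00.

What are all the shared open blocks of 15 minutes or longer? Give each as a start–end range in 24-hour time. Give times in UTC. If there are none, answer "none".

15:00–15:30

Yolanda → UTC: 15:00–15:30, 17:15–18:00.
Grace → UTC: 07:00–08:45, 11:45–12:00, 12:45–13:45, 14:30–16:00.
Yolanda ∩ Grace: 15:00–15:30.
Windows ≥ 15 min: 15:00–15:30.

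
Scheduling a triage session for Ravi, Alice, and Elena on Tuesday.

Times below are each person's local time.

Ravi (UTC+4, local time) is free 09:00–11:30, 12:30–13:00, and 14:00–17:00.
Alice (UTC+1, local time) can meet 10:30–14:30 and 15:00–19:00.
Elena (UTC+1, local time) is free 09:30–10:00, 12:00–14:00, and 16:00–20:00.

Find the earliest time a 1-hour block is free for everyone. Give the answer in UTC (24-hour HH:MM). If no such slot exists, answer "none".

11:00

Ravi → UTC: 05:00–07:30, 08:30–09:00, 10:00–13:00.
Alice → UTC: 09:30–13:30, 14:00–18:00.
Elena → UTC: 08:30–09:00, 11:00–13:00, 15:00–19:00.
Ravi ∩ Alice: 10:00–13:00.
Ravi ∩ Alice ∩ Elena: 11:00–13:00.
Windows ≥ 60 min: 11:00–13:00.
Earliest such window starts at 11:00.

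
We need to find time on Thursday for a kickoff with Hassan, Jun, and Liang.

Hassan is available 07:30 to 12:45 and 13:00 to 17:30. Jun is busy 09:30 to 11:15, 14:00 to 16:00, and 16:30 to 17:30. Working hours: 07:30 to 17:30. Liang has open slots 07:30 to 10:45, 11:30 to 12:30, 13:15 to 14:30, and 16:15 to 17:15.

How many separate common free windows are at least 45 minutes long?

Jun free within 07:30–17:30: 07:30–09:30, 11:15–14:00, 16:00–16:30.
Hassan ∩ Jun: 07:30–09:30, 11:15–12:45, 13:00–14:00, 16:00–16:30.
Hassan ∩ Jun ∩ Liang: 07:30–09:30, 11:30–12:30, 13:15–14:00, 16:15–16:30.
Windows ≥ 45 min: 07:30–09:30, 11:30–12:30, 13:15–14:00.
That's 3 windows.

3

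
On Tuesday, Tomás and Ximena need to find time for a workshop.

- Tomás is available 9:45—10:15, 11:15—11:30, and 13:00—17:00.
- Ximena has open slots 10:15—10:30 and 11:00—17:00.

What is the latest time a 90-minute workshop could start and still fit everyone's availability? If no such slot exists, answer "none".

15:30

Tomás ∩ Ximena: 11:15–11:30, 13:00–17:00.
Windows ≥ 90 min: 13:00–17:00.
Latest start in the last window 13:00–17:00 is 17:00 − 90 min = 15:30.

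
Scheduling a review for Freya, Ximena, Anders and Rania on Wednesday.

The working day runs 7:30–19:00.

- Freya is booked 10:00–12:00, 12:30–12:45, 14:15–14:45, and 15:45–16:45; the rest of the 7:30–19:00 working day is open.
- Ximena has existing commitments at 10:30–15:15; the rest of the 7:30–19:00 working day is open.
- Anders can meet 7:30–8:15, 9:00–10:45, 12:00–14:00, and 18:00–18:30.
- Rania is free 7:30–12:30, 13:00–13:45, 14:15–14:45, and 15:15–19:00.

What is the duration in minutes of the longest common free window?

60 minutes

Freya free within 07:30–19:00: 07:30–10:00, 12:00–12:30, 12:45–14:15, 14:45–15:45, 16:45–19:00.
Ximena free within 07:30–19:00: 07:30–10:30, 15:15–19:00.
Freya ∩ Ximena: 07:30–10:00, 15:15–15:45, 16:45–19:00.
Freya ∩ Ximena ∩ Anders: 07:30–08:15, 09:00–10:00, 18:00–18:30.
Freya ∩ Ximena ∩ Anders ∩ Rania: 07:30–08:15, 09:00–10:00, 18:00–18:30.
Common window lengths: 45, 60, 30 min; longest is 60.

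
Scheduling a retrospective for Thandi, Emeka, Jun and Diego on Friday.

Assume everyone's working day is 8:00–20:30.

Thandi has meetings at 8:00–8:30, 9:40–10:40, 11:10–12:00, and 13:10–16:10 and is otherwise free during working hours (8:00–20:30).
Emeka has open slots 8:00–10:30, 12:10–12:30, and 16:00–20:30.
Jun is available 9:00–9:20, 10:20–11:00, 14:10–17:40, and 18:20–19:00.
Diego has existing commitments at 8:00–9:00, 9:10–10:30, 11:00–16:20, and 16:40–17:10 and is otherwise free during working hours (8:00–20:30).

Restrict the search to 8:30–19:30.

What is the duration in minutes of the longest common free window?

Thandi free within 08:00–20:30: 08:30–09:40, 10:40–11:10, 12:00–13:10, 16:10–20:30.
Diego free within 08:00–20:30: 09:00–09:10, 10:30–11:00, 16:20–16:40, 17:10–20:30.
Thandi ∩ Emeka: 08:30–09:40, 12:10–12:30, 16:10–20:30.
Thandi ∩ Emeka ∩ Jun: 09:00–09:20, 16:10–17:40, 18:20–19:00.
Thandi ∩ Emeka ∩ Jun ∩ Diego: 09:00–09:10, 16:20–16:40, 17:10–17:40, 18:20–19:00.
Restricted to 08:30–19:30: 09:00–09:10, 16:20–16:40, 17:10–17:40, 18:20–19:00.
Common window lengths: 10, 20, 30, 40 min; longest is 40.

40 minutes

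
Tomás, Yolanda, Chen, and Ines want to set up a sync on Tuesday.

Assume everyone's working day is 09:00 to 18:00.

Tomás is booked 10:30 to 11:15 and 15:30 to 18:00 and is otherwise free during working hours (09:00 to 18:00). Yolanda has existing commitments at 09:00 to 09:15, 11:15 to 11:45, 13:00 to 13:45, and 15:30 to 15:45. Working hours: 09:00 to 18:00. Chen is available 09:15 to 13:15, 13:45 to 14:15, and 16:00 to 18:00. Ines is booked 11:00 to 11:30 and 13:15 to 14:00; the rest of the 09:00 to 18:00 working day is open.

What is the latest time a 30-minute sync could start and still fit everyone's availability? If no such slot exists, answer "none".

Tomás free within 09:00–18:00: 09:00–10:30, 11:15–15:30.
Yolanda free within 09:00–18:00: 09:15–11:15, 11:45–13:00, 13:45–15:30, 15:45–18:00.
Ines free within 09:00–18:00: 09:00–11:00, 11:30–13:15, 14:00–18:00.
Tomás ∩ Yolanda: 09:15–10:30, 11:45–13:00, 13:45–15:30.
Tomás ∩ Yolanda ∩ Chen: 09:15–10:30, 11:45–13:00, 13:45–14:15.
Tomás ∩ Yolanda ∩ Chen ∩ Ines: 09:15–10:30, 11:45–13:00, 14:00–14:15.
Windows ≥ 30 min: 09:15–10:30, 11:45–13:00.
Latest start in the last window 11:45–13:00 is 13:00 − 30 min = 12:30.

12:30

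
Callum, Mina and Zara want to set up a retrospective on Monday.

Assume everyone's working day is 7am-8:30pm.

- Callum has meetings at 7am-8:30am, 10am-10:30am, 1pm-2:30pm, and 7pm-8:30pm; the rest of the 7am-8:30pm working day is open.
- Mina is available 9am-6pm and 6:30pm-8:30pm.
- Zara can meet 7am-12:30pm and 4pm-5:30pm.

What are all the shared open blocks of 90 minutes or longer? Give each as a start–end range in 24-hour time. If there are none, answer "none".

10:30–12:30, 16:00–17:30

Callum free within 07:00–20:30: 08:30–10:00, 10:30–13:00, 14:30–19:00.
Callum ∩ Mina: 09:00–10:00, 10:30–13:00, 14:30–18:00, 18:30–19:00.
Callum ∩ Mina ∩ Zara: 09:00–10:00, 10:30–12:30, 16:00–17:30.
Windows ≥ 90 min: 10:30–12:30, 16:00–17:30.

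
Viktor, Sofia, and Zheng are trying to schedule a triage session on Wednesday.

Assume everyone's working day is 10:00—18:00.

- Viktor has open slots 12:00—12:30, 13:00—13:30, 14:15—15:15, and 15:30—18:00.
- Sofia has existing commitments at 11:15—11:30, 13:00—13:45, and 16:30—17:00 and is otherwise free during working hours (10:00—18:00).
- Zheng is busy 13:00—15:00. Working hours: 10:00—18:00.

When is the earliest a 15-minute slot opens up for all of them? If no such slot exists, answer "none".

12:00

Sofia free within 10:00–18:00: 10:00–11:15, 11:30–13:00, 13:45–16:30, 17:00–18:00.
Zheng free within 10:00–18:00: 10:00–13:00, 15:00–18:00.
Viktor ∩ Sofia: 12:00–12:30, 14:15–15:15, 15:30–16:30, 17:00–18:00.
Viktor ∩ Sofia ∩ Zheng: 12:00–12:30, 15:00–15:15, 15:30–16:30, 17:00–18:00.
Windows ≥ 15 min: 12:00–12:30, 15:00–15:15, 15:30–16:30, 17:00–18:00.
Earliest such window starts at 12:00.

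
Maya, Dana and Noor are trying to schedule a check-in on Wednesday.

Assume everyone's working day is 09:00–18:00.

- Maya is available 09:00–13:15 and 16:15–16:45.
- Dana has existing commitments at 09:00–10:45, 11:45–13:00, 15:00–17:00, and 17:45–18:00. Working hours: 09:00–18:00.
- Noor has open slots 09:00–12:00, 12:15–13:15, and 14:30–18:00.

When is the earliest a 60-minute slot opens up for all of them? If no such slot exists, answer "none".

10:45

Dana free within 09:00–18:00: 10:45–11:45, 13:00–15:00, 17:00–17:45.
Maya ∩ Dana: 10:45–11:45, 13:00–13:15.
Maya ∩ Dana ∩ Noor: 10:45–11:45, 13:00–13:15.
Windows ≥ 60 min: 10:45–11:45.
Earliest such window starts at 10:45.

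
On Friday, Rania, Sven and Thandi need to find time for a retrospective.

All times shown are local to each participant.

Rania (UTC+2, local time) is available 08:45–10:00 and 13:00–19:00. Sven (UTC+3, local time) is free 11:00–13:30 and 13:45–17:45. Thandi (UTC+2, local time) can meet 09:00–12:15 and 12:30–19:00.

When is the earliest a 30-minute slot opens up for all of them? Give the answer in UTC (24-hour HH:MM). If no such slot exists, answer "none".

11:00

Rania → UTC: 06:45–08:00, 11:00–17:00.
Sven → UTC: 08:00–10:30, 10:45–14:45.
Thandi → UTC: 07:00–10:15, 10:30–17:00.
Rania ∩ Sven: 11:00–14:45.
Rania ∩ Sven ∩ Thandi: 11:00–14:45.
Windows ≥ 30 min: 11:00–14:45.
Earliest such window starts at 11:00.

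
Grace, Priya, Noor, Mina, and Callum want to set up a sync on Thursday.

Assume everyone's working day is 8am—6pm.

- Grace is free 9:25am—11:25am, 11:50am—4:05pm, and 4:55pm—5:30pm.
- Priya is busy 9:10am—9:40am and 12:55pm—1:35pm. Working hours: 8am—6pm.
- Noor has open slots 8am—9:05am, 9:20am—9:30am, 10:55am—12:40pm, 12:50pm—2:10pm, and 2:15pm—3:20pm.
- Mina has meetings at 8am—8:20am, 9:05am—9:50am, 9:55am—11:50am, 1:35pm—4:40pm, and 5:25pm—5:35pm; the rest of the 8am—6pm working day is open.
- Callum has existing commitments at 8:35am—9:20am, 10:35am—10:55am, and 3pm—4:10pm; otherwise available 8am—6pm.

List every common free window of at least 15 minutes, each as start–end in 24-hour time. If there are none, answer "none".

Priya free within 08:00–18:00: 08:00–09:10, 09:40–12:55, 13:35–18:00.
Mina free within 08:00–18:00: 08:20–09:05, 09:50–09:55, 11:50–13:35, 16:40–17:25, 17:35–18:00.
Callum free within 08:00–18:00: 08:00–08:35, 09:20–10:35, 10:55–15:00, 16:10–18:00.
Grace ∩ Priya: 09:40–11:25, 11:50–12:55, 13:35–16:05, 16:55–17:30.
Grace ∩ Priya ∩ Noor: 10:55–11:25, 11:50–12:40, 12:50–12:55, 13:35–14:10, 14:15–15:20.
Grace ∩ Priya ∩ Noor ∩ Mina: 11:50–12:40, 12:50–12:55.
Grace ∩ Priya ∩ Noor ∩ Mina ∩ Callum: 11:50–12:40, 12:50–12:55.
Windows ≥ 15 min: 11:50–12:40.

11:50–12:40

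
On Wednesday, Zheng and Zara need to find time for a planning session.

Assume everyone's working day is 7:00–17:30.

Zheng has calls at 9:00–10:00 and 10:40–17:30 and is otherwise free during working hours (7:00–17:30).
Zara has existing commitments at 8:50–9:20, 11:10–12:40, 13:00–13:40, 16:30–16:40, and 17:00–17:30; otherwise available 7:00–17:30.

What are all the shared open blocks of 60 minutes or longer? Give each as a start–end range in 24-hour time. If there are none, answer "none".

Zheng free within 07:00–17:30: 07:00–09:00, 10:00–10:40.
Zara free within 07:00–17:30: 07:00–08:50, 09:20–11:10, 12:40–13:00, 13:40–16:30, 16:40–17:00.
Zheng ∩ Zara: 07:00–08:50, 10:00–10:40.
Windows ≥ 60 min: 07:00–08:50.

07:00–08:50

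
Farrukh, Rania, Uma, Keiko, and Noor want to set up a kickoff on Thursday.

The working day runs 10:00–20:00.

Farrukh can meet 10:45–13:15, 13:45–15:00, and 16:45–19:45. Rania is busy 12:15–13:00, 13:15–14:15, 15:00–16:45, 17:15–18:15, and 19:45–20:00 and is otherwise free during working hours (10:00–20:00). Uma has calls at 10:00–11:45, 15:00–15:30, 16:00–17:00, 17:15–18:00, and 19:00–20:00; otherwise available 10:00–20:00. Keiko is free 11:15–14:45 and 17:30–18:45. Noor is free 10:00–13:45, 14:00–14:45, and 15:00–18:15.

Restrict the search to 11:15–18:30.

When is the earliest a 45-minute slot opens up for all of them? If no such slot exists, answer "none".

Rania free within 10:00–20:00: 10:00–12:15, 13:00–13:15, 14:15–15:00, 16:45–17:15, 18:15–19:45.
Uma free within 10:00–20:00: 11:45–15:00, 15:30–16:00, 17:00–17:15, 18:00–19:00.
Farrukh ∩ Rania: 10:45–12:15, 13:00–13:15, 14:15–15:00, 16:45–17:15, 18:15–19:45.
Farrukh ∩ Rania ∩ Uma: 11:45–12:15, 13:00–13:15, 14:15–15:00, 17:00–17:15, 18:15–19:00.
Farrukh ∩ Rania ∩ Uma ∩ Keiko: 11:45–12:15, 13:00–13:15, 14:15–14:45, 18:15–18:45.
Farrukh ∩ Rania ∩ Uma ∩ Keiko ∩ Noor: 11:45–12:15, 13:00–13:15, 14:15–14:45.
Restricted to 11:15–18:30: 11:45–12:15, 13:00–13:15, 14:15–14:45.
Windows ≥ 45 min: (none).

none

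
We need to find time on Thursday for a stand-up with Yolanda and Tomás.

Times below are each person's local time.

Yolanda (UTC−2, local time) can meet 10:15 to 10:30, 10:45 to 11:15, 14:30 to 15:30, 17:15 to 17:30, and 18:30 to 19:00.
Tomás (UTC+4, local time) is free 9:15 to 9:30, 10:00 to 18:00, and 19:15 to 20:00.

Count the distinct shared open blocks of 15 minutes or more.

Yolanda → UTC: 12:15–12:30, 12:45–13:15, 16:30–17:30, 19:15–19:30, 20:30–21:00.
Tomás → UTC: 05:15–05:30, 06:00–14:00, 15:15–16:00.
Yolanda ∩ Tomás: 12:15–12:30, 12:45–13:15.
Windows ≥ 15 min: 12:15–12:30, 12:45–13:15.
That's 2 windows.

2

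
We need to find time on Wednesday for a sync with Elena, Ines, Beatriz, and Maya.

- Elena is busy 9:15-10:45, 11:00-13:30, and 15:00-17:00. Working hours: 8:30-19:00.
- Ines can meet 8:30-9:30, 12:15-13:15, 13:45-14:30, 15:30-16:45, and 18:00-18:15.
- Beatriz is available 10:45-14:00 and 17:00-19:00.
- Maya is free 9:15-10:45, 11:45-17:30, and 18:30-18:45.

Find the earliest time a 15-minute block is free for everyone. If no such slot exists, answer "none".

Elena free within 08:30–19:00: 08:30–09:15, 10:45–11:00, 13:30–15:00, 17:00–19:00.
Elena ∩ Ines: 08:30–09:15, 13:45–14:30, 18:00–18:15.
Elena ∩ Ines ∩ Beatriz: 13:45–14:00, 18:00–18:15.
Elena ∩ Ines ∩ Beatriz ∩ Maya: 13:45–14:00.
Windows ≥ 15 min: 13:45–14:00.
Earliest such window starts at 13:45.

13:45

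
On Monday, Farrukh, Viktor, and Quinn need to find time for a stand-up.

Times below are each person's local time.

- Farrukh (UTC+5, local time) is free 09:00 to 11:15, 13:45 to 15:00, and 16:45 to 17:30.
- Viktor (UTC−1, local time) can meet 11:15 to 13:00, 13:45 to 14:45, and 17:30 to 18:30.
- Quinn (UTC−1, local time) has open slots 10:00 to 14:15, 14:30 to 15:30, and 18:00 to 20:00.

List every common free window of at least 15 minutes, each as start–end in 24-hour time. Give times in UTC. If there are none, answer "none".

Farrukh → UTC: 04:00–06:15, 08:45–10:00, 11:45–12:30.
Viktor → UTC: 12:15–14:00, 14:45–15:45, 18:30–19:30.
Quinn → UTC: 11:00–15:15, 15:30–16:30, 19:00–21:00.
Farrukh ∩ Viktor: 12:15–12:30.
Farrukh ∩ Viktor ∩ Quinn: 12:15–12:30.
Windows ≥ 15 min: 12:15–12:30.

12:15–12:30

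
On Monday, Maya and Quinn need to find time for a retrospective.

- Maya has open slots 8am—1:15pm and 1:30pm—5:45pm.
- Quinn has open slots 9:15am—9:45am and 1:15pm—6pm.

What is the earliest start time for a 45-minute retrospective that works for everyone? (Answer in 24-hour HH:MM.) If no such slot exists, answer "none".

Maya ∩ Quinn: 09:15–09:45, 13:30–17:45.
Windows ≥ 45 min: 13:30–17:45.
Earliest such window starts at 13:30.

13:30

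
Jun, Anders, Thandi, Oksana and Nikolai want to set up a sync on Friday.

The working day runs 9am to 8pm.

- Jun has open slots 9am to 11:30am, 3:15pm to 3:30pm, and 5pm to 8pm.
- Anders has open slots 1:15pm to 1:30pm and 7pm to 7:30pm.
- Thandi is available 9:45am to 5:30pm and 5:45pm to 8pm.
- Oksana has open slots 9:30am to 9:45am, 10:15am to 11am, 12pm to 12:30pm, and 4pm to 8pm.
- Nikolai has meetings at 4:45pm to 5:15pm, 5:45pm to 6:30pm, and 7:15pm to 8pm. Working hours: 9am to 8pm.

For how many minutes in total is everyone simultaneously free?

Nikolai free within 09:00–20:00: 09:00–16:45, 17:15–17:45, 18:30–19:15.
Jun ∩ Anders: 19:00–19:30.
Jun ∩ Anders ∩ Thandi: 19:00–19:30.
Jun ∩ Anders ∩ Thandi ∩ Oksana: 19:00–19:30.
Jun ∩ Anders ∩ Thandi ∩ Oksana ∩ Nikolai: 19:00–19:15.
Total common minutes: 15.

15 minutes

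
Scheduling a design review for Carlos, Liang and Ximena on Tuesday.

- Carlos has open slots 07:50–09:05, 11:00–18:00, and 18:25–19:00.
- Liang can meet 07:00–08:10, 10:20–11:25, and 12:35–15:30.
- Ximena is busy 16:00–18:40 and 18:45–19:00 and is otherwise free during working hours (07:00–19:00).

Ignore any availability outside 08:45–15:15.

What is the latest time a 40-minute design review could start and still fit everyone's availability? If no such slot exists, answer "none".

14:35

Ximena free within 07:00–19:00: 07:00–16:00, 18:40–18:45.
Carlos ∩ Liang: 07:50–08:10, 11:00–11:25, 12:35–15:30.
Carlos ∩ Liang ∩ Ximena: 07:50–08:10, 11:00–11:25, 12:35–15:30.
Restricted to 08:45–15:15: 11:00–11:25, 12:35–15:15.
Windows ≥ 40 min: 12:35–15:15.
Latest start in the last window 12:35–15:15 is 15:15 − 40 min = 14:35.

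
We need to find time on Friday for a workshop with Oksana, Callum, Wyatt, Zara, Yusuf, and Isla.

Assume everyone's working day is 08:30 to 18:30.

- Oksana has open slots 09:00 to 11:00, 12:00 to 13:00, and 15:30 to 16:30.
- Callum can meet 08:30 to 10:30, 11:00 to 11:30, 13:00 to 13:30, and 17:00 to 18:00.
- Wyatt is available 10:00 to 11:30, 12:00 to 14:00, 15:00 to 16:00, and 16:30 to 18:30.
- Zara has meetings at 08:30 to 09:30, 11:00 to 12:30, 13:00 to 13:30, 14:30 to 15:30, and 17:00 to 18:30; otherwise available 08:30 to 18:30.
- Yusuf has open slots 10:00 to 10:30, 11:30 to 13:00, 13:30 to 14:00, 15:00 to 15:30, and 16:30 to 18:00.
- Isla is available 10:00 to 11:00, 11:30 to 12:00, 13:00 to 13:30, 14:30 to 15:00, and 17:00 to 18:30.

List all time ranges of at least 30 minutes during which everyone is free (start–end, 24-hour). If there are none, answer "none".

10:00–10:30

Zara free within 08:30–18:30: 09:30–11:00, 12:30–13:00, 13:30–14:30, 15:30–17:00.
Oksana ∩ Callum: 09:00–10:30.
Oksana ∩ Callum ∩ Wyatt: 10:00–10:30.
Oksana ∩ Callum ∩ Wyatt ∩ Zara: 10:00–10:30.
Oksana ∩ Callum ∩ Wyatt ∩ Zara ∩ Yusuf: 10:00–10:30.
Oksana ∩ Callum ∩ Wyatt ∩ Zara ∩ Yusuf ∩ Isla: 10:00–10:30.
Windows ≥ 30 min: 10:00–10:30.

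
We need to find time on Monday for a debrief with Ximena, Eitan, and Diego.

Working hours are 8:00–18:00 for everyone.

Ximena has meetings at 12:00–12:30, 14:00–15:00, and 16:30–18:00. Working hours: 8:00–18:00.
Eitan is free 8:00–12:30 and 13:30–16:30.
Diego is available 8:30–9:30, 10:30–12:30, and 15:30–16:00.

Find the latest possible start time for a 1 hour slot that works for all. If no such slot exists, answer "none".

11:00

Ximena free within 08:00–18:00: 08:00–12:00, 12:30–14:00, 15:00–16:30.
Ximena ∩ Eitan: 08:00–12:00, 13:30–14:00, 15:00–16:30.
Ximena ∩ Eitan ∩ Diego: 08:30–09:30, 10:30–12:00, 15:30–16:00.
Windows ≥ 60 min: 08:30–09:30, 10:30–12:00.
Latest start in the last window 10:30–12:00 is 12:00 − 60 min = 11:00.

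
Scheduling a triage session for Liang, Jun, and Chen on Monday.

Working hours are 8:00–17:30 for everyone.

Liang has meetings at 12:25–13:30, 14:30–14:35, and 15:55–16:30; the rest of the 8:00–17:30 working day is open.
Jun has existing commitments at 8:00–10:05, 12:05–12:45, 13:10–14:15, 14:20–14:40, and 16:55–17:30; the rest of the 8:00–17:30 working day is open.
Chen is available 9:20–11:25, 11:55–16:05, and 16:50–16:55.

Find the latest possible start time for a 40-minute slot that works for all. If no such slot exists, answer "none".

Liang free within 08:00–17:30: 08:00–12:25, 13:30–14:30, 14:35–15:55, 16:30–17:30.
Jun free within 08:00–17:30: 10:05–12:05, 12:45–13:10, 14:15–14:20, 14:40–16:55.
Liang ∩ Jun: 10:05–12:05, 14:15–14:20, 14:40–15:55, 16:30–16:55.
Liang ∩ Jun ∩ Chen: 10:05–11:25, 11:55–12:05, 14:15–14:20, 14:40–15:55, 16:50–16:55.
Windows ≥ 40 min: 10:05–11:25, 14:40–15:55.
Latest start in the last window 14:40–15:55 is 15:55 − 40 min = 15:15.

15:15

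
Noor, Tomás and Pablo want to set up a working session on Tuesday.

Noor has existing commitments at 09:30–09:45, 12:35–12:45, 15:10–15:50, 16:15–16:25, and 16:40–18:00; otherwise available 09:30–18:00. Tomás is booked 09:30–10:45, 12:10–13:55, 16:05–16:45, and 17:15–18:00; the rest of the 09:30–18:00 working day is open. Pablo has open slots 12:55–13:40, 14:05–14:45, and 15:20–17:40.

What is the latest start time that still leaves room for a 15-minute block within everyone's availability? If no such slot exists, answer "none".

Noor free within 09:30–18:00: 09:45–12:35, 12:45–15:10, 15:50–16:15, 16:25–16:40.
Tomás free within 09:30–18:00: 10:45–12:10, 13:55–16:05, 16:45–17:15.
Noor ∩ Tomás: 10:45–12:10, 13:55–15:10, 15:50–16:05.
Noor ∩ Tomás ∩ Pablo: 14:05–14:45, 15:50–16:05.
Windows ≥ 15 min: 14:05–14:45, 15:50–16:05.
Latest start in the last window 15:50–16:05 is 16:05 − 15 min = 15:50.

15:50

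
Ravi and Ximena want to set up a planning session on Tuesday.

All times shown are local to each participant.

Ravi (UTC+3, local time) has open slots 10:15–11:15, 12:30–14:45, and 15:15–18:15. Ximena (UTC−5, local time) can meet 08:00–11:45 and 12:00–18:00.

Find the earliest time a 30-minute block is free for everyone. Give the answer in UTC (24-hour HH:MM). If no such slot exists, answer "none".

13:00

Ravi → UTC: 07:15–08:15, 09:30–11:45, 12:15–15:15.
Ximena → UTC: 13:00–16:45, 17:00–23:00.
Ravi ∩ Ximena: 13:00–15:15.
Windows ≥ 30 min: 13:00–15:15.
Earliest such window starts at 13:00.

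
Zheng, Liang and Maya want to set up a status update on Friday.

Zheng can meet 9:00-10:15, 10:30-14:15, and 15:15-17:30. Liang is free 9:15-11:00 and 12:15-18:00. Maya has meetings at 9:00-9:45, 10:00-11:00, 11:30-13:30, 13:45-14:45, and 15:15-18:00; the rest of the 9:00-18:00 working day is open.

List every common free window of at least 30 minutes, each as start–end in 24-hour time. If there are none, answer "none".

Maya free within 09:00–18:00: 09:45–10:00, 11:00–11:30, 13:30–13:45, 14:45–15:15.
Zheng ∩ Liang: 09:15–10:15, 10:30–11:00, 12:15–14:15, 15:15–17:30.
Zheng ∩ Liang ∩ Maya: 09:45–10:00, 13:30–13:45.
Windows ≥ 30 min: (none).

none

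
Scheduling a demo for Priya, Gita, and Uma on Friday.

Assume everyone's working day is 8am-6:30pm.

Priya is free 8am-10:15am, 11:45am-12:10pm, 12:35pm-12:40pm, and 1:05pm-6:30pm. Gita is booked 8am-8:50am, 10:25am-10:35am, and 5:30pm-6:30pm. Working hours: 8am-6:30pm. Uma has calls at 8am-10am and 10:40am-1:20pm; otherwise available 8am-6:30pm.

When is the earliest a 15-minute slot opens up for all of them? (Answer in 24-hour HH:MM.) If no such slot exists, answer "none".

10:00

Gita free within 08:00–18:30: 08:50–10:25, 10:35–17:30.
Uma free within 08:00–18:30: 10:00–10:40, 13:20–18:30.
Priya ∩ Gita: 08:50–10:15, 11:45–12:10, 12:35–12:40, 13:05–17:30.
Priya ∩ Gita ∩ Uma: 10:00–10:15, 13:20–17:30.
Windows ≥ 15 min: 10:00–10:15, 13:20–17:30.
Earliest such window starts at 10:00.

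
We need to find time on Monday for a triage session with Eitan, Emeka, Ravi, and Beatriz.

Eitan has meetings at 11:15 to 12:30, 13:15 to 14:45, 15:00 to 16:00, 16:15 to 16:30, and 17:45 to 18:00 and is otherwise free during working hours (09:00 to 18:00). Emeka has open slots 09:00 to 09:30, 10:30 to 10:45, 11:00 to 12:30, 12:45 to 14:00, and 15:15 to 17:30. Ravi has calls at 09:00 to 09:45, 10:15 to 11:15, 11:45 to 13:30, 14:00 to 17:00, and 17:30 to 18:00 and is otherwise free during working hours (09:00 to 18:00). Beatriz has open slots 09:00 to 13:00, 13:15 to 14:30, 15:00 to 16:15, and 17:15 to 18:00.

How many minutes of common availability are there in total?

Eitan free within 09:00–18:00: 09:00–11:15, 12:30–13:15, 14:45–15:00, 16:00–16:15, 16:30–17:45.
Ravi free within 09:00–18:00: 09:45–10:15, 11:15–11:45, 13:30–14:00, 17:00–17:30.
Eitan ∩ Emeka: 09:00–09:30, 10:30–10:45, 11:00–11:15, 12:45–13:15, 16:00–16:15, 16:30–17:30.
Eitan ∩ Emeka ∩ Ravi: 17:00–17:30.
Eitan ∩ Emeka ∩ Ravi ∩ Beatriz: 17:15–17:30.
Total common minutes: 15.

15 minutes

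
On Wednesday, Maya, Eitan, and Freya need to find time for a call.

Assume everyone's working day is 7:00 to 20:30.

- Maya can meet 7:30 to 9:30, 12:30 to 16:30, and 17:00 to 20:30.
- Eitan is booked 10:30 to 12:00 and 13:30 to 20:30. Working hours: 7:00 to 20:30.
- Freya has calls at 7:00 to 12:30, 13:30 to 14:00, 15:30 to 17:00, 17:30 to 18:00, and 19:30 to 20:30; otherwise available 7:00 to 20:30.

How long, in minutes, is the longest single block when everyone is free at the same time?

Eitan free within 07:00–20:30: 07:00–10:30, 12:00–13:30.
Freya free within 07:00–20:30: 12:30–13:30, 14:00–15:30, 17:00–17:30, 18:00–19:30.
Maya ∩ Eitan: 07:30–09:30, 12:30–13:30.
Maya ∩ Eitan ∩ Freya: 12:30–13:30.
Single common window of 60 minutes.

60 minutes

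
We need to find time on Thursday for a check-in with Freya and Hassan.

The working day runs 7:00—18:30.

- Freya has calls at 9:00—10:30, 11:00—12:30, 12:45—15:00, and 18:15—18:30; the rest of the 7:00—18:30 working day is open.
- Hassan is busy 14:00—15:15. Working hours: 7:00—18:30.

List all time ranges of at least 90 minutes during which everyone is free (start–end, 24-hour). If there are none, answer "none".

07:00–09:00, 15:15–18:15

Freya free within 07:00–18:30: 07:00–09:00, 10:30–11:00, 12:30–12:45, 15:00–18:15.
Hassan free within 07:00–18:30: 07:00–14:00, 15:15–18:30.
Freya ∩ Hassan: 07:00–09:00, 10:30–11:00, 12:30–12:45, 15:15–18:15.
Windows ≥ 90 min: 07:00–09:00, 15:15–18:15.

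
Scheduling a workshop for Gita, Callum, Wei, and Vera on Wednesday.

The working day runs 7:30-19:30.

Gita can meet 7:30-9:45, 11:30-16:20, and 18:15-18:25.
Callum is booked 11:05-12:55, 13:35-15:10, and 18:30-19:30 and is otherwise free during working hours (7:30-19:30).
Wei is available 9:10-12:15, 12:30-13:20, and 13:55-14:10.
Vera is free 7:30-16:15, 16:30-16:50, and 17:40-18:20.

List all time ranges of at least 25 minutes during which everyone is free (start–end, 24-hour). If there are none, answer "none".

09:10–09:45, 12:55–13:20

Callum free within 07:30–19:30: 07:30–11:05, 12:55–13:35, 15:10–18:30.
Gita ∩ Callum: 07:30–09:45, 12:55–13:35, 15:10–16:20, 18:15–18:25.
Gita ∩ Callum ∩ Wei: 09:10–09:45, 12:55–13:20.
Gita ∩ Callum ∩ Wei ∩ Vera: 09:10–09:45, 12:55–13:20.
Windows ≥ 25 min: 09:10–09:45, 12:55–13:20.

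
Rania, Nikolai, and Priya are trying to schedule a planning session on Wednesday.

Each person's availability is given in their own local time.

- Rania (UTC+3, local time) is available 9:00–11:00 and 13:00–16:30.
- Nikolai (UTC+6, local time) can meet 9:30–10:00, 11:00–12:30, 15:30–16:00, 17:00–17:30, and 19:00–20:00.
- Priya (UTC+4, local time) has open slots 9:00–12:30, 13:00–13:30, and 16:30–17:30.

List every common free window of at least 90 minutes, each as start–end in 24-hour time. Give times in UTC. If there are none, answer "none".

Rania → UTC: 06:00–08:00, 10:00–13:30.
Nikolai → UTC: 03:30–04:00, 05:00–06:30, 09:30–10:00, 11:00–11:30, 13:00–14:00.
Priya → UTC: 05:00–08:30, 09:00–09:30, 12:30–13:30.
Rania ∩ Nikolai: 06:00–06:30, 11:00–11:30, 13:00–13:30.
Rania ∩ Nikolai ∩ Priya: 06:00–06:30, 13:00–13:30.
Windows ≥ 90 min: (none).

none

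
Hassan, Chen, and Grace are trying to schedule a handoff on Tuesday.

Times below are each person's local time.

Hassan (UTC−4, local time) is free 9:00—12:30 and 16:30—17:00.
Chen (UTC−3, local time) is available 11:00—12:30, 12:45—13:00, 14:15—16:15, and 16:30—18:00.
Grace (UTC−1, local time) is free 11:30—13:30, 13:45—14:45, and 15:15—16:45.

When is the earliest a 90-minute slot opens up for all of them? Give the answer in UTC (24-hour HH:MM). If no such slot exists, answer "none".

none

Hassan → UTC: 13:00–16:30, 20:30–21:00.
Chen → UTC: 14:00–15:30, 15:45–16:00, 17:15–19:15, 19:30–21:00.
Grace → UTC: 12:30–14:30, 14:45–15:45, 16:15–17:45.
Hassan ∩ Chen: 14:00–15:30, 15:45–16:00, 20:30–21:00.
Hassan ∩ Chen ∩ Grace: 14:00–14:30, 14:45–15:30.
Windows ≥ 90 min: (none).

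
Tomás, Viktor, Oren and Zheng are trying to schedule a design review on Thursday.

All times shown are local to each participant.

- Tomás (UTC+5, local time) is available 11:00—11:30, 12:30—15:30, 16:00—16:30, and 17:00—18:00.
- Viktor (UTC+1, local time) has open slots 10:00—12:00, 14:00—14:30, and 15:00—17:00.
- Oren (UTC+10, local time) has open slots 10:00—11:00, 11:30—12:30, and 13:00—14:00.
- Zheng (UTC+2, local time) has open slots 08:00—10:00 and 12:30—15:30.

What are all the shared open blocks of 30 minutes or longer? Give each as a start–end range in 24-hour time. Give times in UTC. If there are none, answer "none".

none

Tomás → UTC: 06:00–06:30, 07:30–10:30, 11:00–11:30, 12:00–13:00.
Viktor → UTC: 09:00–11:00, 13:00–13:30, 14:00–16:00.
Oren → UTC: 00:00–01:00, 01:30–02:30, 03:00–04:00.
Zheng → UTC: 06:00–08:00, 10:30–13:30.
Tomás ∩ Viktor: 09:00–10:30.
Tomás ∩ Viktor ∩ Oren: (none).
Tomás ∩ Viktor ∩ Oren ∩ Zheng: (none).
Windows ≥ 30 min: (none).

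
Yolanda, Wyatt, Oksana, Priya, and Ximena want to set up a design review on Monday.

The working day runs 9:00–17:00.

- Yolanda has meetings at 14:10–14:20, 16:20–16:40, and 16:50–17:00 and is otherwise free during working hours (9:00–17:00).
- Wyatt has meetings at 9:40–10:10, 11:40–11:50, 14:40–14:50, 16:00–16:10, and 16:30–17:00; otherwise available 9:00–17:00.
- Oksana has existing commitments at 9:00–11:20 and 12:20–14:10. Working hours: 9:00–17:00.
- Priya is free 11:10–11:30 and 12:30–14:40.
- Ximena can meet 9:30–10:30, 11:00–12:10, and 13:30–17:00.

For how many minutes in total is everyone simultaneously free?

Yolanda free within 09:00–17:00: 09:00–14:10, 14:20–16:20, 16:40–16:50.
Wyatt free within 09:00–17:00: 09:00–09:40, 10:10–11:40, 11:50–14:40, 14:50–16:00, 16:10–16:30.
Oksana free within 09:00–17:00: 11:20–12:20, 14:10–17:00.
Yolanda ∩ Wyatt: 09:00–09:40, 10:10–11:40, 11:50–14:10, 14:20–14:40, 14:50–16:00, 16:10–16:20.
Yolanda ∩ Wyatt ∩ Oksana: 11:20–11:40, 11:50–12:20, 14:20–14:40, 14:50–16:00, 16:10–16:20.
Yolanda ∩ Wyatt ∩ Oksana ∩ Priya: 11:20–11:30, 14:20–14:40.
Yolanda ∩ Wyatt ∩ Oksana ∩ Priya ∩ Ximena: 11:20–11:30, 14:20–14:40.
Total common minutes: 10 + 20 = 30.

30 minutes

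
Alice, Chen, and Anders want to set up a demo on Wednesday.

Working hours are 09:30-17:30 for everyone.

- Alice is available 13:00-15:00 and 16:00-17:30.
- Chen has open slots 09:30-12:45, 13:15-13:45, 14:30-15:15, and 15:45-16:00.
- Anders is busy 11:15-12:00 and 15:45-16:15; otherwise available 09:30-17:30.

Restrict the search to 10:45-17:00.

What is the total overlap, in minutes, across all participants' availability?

60 minutes

Anders free within 09:30–17:30: 09:30–11:15, 12:00–15:45, 16:15–17:30.
Alice ∩ Chen: 13:15–13:45, 14:30–15:00.
Alice ∩ Chen ∩ Anders: 13:15–13:45, 14:30–15:00.
Restricted to 10:45–17:00: 13:15–13:45, 14:30–15:00.
Total common minutes: 30 + 30 = 60.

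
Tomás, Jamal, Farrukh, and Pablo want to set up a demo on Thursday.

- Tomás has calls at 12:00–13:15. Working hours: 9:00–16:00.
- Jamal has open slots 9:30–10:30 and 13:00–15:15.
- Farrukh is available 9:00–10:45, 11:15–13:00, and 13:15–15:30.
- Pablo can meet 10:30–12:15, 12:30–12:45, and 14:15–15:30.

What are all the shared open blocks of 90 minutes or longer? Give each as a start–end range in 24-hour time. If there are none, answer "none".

none

Tomás free within 09:00–16:00: 09:00–12:00, 13:15–16:00.
Tomás ∩ Jamal: 09:30–10:30, 13:15–15:15.
Tomás ∩ Jamal ∩ Farrukh: 09:30–10:30, 13:15–15:15.
Tomás ∩ Jamal ∩ Farrukh ∩ Pablo: 14:15–15:15.
Windows ≥ 90 min: (none).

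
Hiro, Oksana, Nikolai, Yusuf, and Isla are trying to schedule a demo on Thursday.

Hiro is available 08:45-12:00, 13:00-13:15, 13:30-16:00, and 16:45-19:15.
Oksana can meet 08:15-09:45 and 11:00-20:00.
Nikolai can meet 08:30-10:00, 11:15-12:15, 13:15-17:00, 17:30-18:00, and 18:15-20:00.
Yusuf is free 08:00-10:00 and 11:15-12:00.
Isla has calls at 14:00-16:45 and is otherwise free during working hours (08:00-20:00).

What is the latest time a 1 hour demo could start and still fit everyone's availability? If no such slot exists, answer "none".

08:45

Isla free within 08:00–20:00: 08:00–14:00, 16:45–20:00.
Hiro ∩ Oksana: 08:45–09:45, 11:00–12:00, 13:00–13:15, 13:30–16:00, 16:45–19:15.
Hiro ∩ Oksana ∩ Nikolai: 08:45–09:45, 11:15–12:00, 13:30–16:00, 16:45–17:00, 17:30–18:00, 18:15–19:15.
Hiro ∩ Oksana ∩ Nikolai ∩ Yusuf: 08:45–09:45, 11:15–12:00.
Hiro ∩ Oksana ∩ Nikolai ∩ Yusuf ∩ Isla: 08:45–09:45, 11:15–12:00.
Windows ≥ 60 min: 08:45–09:45.
Latest start in the last window 08:45–09:45 is 09:45 − 60 min = 08:45.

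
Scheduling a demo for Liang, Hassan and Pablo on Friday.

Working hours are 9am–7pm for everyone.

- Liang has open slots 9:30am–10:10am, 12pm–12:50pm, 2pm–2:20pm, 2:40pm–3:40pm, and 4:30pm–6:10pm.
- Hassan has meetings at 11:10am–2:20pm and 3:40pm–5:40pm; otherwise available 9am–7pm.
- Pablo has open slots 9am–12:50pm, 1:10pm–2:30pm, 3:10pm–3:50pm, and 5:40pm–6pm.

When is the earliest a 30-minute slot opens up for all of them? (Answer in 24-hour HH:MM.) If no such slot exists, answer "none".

Hassan free within 09:00–19:00: 09:00–11:10, 14:20–15:40, 17:40–19:00.
Liang ∩ Hassan: 09:30–10:10, 14:40–15:40, 17:40–18:10.
Liang ∩ Hassan ∩ Pablo: 09:30–10:10, 15:10–15:40, 17:40–18:00.
Windows ≥ 30 min: 09:30–10:10, 15:10–15:40.
Earliest such window starts at 09:30.

09:30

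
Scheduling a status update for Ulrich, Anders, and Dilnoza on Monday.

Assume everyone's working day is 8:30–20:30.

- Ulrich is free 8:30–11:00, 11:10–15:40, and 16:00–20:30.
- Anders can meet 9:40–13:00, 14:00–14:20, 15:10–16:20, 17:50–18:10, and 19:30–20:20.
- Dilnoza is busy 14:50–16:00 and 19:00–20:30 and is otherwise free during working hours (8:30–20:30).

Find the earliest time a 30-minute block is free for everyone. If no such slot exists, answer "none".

Dilnoza free within 08:30–20:30: 08:30–14:50, 16:00–19:00.
Ulrich ∩ Anders: 09:40–11:00, 11:10–13:00, 14:00–14:20, 15:10–15:40, 16:00–16:20, 17:50–18:10, 19:30–20:20.
Ulrich ∩ Anders ∩ Dilnoza: 09:40–11:00, 11:10–13:00, 14:00–14:20, 16:00–16:20, 17:50–18:10.
Windows ≥ 30 min: 09:40–11:00, 11:10–13:00.
Earliest such window starts at 09:40.

09:40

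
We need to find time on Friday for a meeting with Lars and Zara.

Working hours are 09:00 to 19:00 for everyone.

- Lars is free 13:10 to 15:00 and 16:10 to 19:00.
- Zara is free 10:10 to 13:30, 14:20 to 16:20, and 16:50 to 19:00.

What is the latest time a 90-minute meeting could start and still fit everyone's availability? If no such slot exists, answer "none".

17:30

Lars ∩ Zara: 13:10–13:30, 14:20–15:00, 16:10–16:20, 16:50–19:00.
Windows ≥ 90 min: 16:50–19:00.
Latest start in the last window 16:50–19:00 is 19:00 − 90 min = 17:30.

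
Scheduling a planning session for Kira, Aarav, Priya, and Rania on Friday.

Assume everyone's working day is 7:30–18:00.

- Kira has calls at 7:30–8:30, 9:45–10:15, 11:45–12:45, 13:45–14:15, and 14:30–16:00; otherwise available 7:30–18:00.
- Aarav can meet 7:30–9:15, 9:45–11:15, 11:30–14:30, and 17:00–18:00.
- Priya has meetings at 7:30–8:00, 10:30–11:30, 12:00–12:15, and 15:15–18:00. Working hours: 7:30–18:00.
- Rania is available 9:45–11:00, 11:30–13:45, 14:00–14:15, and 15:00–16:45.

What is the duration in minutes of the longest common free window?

60 minutes

Kira free within 07:30–18:00: 08:30–09:45, 10:15–11:45, 12:45–13:45, 14:15–14:30, 16:00–18:00.
Priya free within 07:30–18:00: 08:00–10:30, 11:30–12:00, 12:15–15:15.
Kira ∩ Aarav: 08:30–09:15, 10:15–11:15, 11:30–11:45, 12:45–13:45, 14:15–14:30, 17:00–18:00.
Kira ∩ Aarav ∩ Priya: 08:30–09:15, 10:15–10:30, 11:30–11:45, 12:45–13:45, 14:15–14:30.
Kira ∩ Aarav ∩ Priya ∩ Rania: 10:15–10:30, 11:30–11:45, 12:45–13:45.
Common window lengths: 15, 15, 60 min; longest is 60.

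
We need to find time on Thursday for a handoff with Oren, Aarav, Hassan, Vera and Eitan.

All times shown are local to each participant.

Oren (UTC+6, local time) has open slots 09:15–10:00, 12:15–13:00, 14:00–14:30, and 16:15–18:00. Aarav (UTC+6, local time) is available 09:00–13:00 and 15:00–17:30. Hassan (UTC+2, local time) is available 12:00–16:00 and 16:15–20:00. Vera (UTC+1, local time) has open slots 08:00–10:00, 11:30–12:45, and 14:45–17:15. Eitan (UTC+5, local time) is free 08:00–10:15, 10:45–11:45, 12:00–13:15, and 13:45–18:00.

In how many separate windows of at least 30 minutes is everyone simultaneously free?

1

Oren → UTC: 03:15–04:00, 06:15–07:00, 08:00–08:30, 10:15–12:00.
Aarav → UTC: 03:00–07:00, 09:00–11:30.
Hassan → UTC: 10:00–14:00, 14:15–18:00.
Vera → UTC: 07:00–09:00, 10:30–11:45, 13:45–16:15.
Eitan → UTC: 03:00–05:15, 05:45–06:45, 07:00–08:15, 08:45–13:00.
Oren ∩ Aarav: 03:15–04:00, 06:15–07:00, 10:15–11:30.
Oren ∩ Aarav ∩ Hassan: 10:15–11:30.
Oren ∩ Aarav ∩ Hassan ∩ Vera: 10:30–11:30.
Oren ∩ Aarav ∩ Hassan ∩ Vera ∩ Eitan: 10:30–11:30.
Windows ≥ 30 min: 10:30–11:30.
That's 1 window.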